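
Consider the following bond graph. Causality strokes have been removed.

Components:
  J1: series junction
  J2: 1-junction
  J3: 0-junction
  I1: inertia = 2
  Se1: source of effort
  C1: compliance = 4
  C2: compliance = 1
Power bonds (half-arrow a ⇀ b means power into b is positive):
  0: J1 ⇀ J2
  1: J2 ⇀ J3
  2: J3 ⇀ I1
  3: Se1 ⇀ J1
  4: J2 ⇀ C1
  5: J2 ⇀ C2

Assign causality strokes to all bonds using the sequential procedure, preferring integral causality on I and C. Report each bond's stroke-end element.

bond 0 stroke at J2
bond 1 stroke at J3
bond 2 stroke at I1
bond 3 stroke at J1
bond 4 stroke at J2
bond 5 stroke at J2

bond 3 stroke→J1  (source Se1 imposes e)
bond 0 stroke→J2  (closing 1-jn rule on J1)
bond 2 stroke→I1  (I1 outputs flow p/I1)
bond 1 stroke→J3  (closing 0-jn rule on J3)
bond 4 stroke→J2  (common-f at J2 fixed by 1)
bond 5 stroke→J2  (1-jn J2 has f-setter on 1)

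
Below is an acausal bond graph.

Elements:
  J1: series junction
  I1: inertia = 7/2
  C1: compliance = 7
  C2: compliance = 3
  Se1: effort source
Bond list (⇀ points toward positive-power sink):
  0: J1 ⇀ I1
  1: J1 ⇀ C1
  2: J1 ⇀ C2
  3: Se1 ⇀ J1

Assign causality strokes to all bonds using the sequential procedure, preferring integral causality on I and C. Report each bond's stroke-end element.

#0 →I1
#1 →J1
#2 →J1
#3 →J1

#3 stroke at J1  (Se1: effort source, stroke at far end)
#0 stroke at I1  (I1 outputs flow p/I1)
#1 stroke at J1  (J1: bond 0 brought flow, rest push out)
#2 stroke at J1  (J1 flow already set via bond 0)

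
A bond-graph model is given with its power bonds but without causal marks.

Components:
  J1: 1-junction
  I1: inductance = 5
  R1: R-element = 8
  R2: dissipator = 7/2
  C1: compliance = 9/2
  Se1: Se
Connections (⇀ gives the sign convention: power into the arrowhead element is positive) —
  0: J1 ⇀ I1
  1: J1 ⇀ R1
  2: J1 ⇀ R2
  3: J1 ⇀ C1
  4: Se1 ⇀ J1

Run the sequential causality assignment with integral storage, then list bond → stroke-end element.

#4 stroke→J1  (Se1: effort source, stroke at far end)
#0 stroke→I1  (I1 outputs flow p/I1)
#1 stroke→J1  (1-jn J1 has f-setter on 0)
#2 stroke→J1  (J1 flow already set via bond 0)
#3 stroke→J1  (J1: bond 0 brought flow, rest push out)

b0 stroke→I1
b1 stroke→J1
b2 stroke→J1
b3 stroke→J1
b4 stroke→J1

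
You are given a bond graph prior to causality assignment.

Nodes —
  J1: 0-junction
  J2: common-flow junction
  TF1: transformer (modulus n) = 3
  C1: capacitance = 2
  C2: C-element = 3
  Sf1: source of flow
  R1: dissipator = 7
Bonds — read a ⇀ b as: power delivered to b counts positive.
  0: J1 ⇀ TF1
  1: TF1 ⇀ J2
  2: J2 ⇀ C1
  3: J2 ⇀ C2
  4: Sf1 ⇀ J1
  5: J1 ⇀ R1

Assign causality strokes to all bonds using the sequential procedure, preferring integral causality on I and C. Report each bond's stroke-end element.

#0 →J1
#1 →TF1
#2 →J2
#3 →J2
#4 →Sf1
#5 →R1

β4 |Sf1  (Sf1 fixes flow; stroke at Sf1)
β2 |J2  (C1: C, integral causality)
β3 |J2  (C2 outputs effort q/C2)
β1 |TF1  (J2 needs exactly one f-in)
β0 |J1  (TF1 one-in-one-out from 1)
β5 |R1  (common-e at J1 fixed by 0)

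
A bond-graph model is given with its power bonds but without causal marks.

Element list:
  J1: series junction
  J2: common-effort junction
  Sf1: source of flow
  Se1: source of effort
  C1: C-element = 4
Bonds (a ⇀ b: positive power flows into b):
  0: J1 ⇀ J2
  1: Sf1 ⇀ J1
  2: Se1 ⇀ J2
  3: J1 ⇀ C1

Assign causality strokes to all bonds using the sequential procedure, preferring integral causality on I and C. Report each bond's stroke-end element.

bond 1 stroke at Sf1  (Sf1 (Sf) sets flow on bond)
bond 2 stroke at J2  (Se1 fixes effort; stroke away)
bond 0 stroke at J1  (J1 flow already set via bond 1)
bond 3 stroke at J1  (common-f at J1 fixed by 1)

β0 →J1
β1 →Sf1
β2 →J2
β3 →J1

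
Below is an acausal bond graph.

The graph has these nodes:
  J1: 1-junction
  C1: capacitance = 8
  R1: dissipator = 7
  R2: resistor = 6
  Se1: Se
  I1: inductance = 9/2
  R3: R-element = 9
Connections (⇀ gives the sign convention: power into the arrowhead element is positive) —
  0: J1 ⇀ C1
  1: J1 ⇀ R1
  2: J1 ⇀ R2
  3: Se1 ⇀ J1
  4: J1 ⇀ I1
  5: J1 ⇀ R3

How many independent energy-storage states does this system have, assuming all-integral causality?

2  (C1, I1 all integral)

β3 |J1  (Se1 fixes effort; stroke away)
β0 |J1  (C1: C, integral causality)
β4 |I1  (I1: I, integral causality)
β1 |J1  (1-jn J1 has f-setter on 4)
β2 |J1  (1-jn J1 has f-setter on 4)
β5 |J1  (1-jn J1 has f-setter on 4)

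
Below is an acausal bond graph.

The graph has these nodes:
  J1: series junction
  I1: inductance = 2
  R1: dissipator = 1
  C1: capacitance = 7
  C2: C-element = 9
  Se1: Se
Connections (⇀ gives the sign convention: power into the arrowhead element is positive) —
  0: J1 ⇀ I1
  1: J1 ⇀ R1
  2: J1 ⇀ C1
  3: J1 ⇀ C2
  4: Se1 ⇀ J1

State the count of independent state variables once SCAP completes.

3  (C1, C2, I1 all integral)

b4 |J1  (Se1 fixes effort; stroke away)
b0 |I1  (I1: I, integral causality)
b1 |J1  (1-jn J1 has f-setter on 0)
b2 |J1  (common-f at J1 fixed by 0)
b3 |J1  (1-jn J1 has f-setter on 0)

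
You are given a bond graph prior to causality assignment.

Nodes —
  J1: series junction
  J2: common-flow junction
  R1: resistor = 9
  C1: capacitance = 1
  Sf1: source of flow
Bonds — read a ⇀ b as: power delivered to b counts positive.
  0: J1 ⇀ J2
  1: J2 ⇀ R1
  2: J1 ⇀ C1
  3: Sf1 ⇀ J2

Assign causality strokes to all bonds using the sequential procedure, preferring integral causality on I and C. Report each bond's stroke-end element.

bond 0 →J2
bond 1 →J2
bond 2 →J1
bond 3 →Sf1

#3 |Sf1  (Sf1: flow source, stroke at near end)
#0 |J2  (J2: bond 3 brought flow, rest push out)
#1 |J2  (common-f at J2 fixed by 3)
#2 |J1  (common-f at J1 fixed by 0)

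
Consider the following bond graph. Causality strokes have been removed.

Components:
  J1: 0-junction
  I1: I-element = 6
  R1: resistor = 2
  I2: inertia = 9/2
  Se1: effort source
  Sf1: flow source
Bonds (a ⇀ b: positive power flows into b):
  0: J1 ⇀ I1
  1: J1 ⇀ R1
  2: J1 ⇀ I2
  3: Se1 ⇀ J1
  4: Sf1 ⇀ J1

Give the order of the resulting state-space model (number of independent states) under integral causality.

2  (I1, I2 all integral)

#3 →J1  (Se1 fixes effort; stroke away)
#4 →Sf1  (Sf1 fixes flow; stroke at Sf1)
#0 →I1  (J1: bond 3 brought effort, rest push out)
#1 →R1  (0-jn J1 has e-setter on 3)
#2 →I2  (J1 effort already set via bond 3)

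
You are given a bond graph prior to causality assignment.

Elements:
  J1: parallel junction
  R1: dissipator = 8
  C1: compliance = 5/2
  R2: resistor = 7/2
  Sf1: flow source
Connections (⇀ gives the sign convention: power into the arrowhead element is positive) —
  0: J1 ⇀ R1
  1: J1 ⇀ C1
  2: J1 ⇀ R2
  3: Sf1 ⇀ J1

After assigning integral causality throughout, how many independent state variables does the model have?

bond 3 →Sf1  (source Sf1 imposes f)
bond 1 →J1  (C1: C, integral causality)
bond 0 →R1  (common-e at J1 fixed by 1)
bond 2 →R2  (J1: bond 1 brought effort, rest push out)

1  (C1 all integral)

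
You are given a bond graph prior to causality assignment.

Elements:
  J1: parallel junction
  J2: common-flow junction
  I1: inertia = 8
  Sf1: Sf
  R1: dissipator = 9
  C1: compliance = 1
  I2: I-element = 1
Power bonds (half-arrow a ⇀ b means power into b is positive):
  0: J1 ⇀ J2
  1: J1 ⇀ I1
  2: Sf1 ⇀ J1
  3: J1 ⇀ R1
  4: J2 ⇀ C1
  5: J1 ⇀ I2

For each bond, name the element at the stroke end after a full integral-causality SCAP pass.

#0 |J1
#1 |I1
#2 |Sf1
#3 |R1
#4 |J2
#5 |I2

b2 stroke at Sf1  (Sf1: flow source, stroke at near end)
b1 stroke at I1  (I1: I, integral causality)
b4 stroke at J2  (C1: C, integral causality)
b0 stroke at J1  (only one flow-in slot at J2)
b3 stroke at R1  (J1 effort already set via bond 0)
b5 stroke at I2  (J1: bond 0 brought effort, rest push out)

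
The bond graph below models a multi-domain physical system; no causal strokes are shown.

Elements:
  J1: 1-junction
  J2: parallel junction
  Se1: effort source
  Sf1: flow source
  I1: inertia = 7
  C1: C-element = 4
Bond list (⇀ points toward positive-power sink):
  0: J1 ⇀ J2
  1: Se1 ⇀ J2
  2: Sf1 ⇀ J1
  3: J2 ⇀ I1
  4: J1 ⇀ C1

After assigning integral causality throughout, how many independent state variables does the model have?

2  (C1, I1 all integral)

b1 stroke→J2  (Se1 (Se) sets effort on bond)
b2 stroke→Sf1  (Sf1: flow source, stroke at near end)
b0 stroke→J1  (1-jn J1 has f-setter on 2)
b4 stroke→J1  (J1: bond 2 brought flow, rest push out)
b3 stroke→I1  (J2 effort already set via bond 1)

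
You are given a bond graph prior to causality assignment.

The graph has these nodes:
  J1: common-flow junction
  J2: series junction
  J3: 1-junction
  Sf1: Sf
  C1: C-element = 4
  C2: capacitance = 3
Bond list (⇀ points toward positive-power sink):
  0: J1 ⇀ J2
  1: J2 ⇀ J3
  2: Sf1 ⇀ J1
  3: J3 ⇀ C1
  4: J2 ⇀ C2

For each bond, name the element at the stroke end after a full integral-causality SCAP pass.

b0 |J1
b1 |J2
b2 |Sf1
b3 |J3
b4 |J2

bond 2 stroke→Sf1  (source Sf1 imposes f)
bond 0 stroke→J1  (J1 flow already set via bond 2)
bond 1 stroke→J2  (common-f at J2 fixed by 0)
bond 4 stroke→J2  (J2: bond 0 brought flow, rest push out)
bond 3 stroke→J3  (J3: bond 1 brought flow, rest push out)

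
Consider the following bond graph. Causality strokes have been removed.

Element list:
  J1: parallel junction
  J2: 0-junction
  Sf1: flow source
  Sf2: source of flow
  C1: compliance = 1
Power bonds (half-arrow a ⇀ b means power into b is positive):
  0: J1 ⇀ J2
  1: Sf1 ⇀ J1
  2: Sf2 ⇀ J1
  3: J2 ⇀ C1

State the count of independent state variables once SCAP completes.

1  (C1 all integral)

b1 stroke→Sf1  (source Sf1 imposes f)
b2 stroke→Sf2  (source Sf2 imposes f)
b0 stroke→J1  (J1: last free bond brings effort in)
b3 stroke→J2  (only one effort-in slot at J2)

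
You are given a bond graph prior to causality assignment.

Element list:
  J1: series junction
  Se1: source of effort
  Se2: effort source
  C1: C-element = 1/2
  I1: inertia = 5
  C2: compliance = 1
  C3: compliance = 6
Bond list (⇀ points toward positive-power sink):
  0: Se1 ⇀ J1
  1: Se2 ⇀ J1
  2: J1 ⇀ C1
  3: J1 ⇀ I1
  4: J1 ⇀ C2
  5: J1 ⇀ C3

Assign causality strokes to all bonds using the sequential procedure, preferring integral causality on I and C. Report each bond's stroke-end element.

β0 stroke at J1  (source Se1 imposes e)
β1 stroke at J1  (source Se2 imposes e)
β2 stroke at J1  (C1 outputs effort q/C1)
β3 stroke at I1  (I1: I, integral causality)
β4 stroke at J1  (common-f at J1 fixed by 3)
β5 stroke at J1  (J1 flow already set via bond 3)

b0 stroke→J1
b1 stroke→J1
b2 stroke→J1
b3 stroke→I1
b4 stroke→J1
b5 stroke→J1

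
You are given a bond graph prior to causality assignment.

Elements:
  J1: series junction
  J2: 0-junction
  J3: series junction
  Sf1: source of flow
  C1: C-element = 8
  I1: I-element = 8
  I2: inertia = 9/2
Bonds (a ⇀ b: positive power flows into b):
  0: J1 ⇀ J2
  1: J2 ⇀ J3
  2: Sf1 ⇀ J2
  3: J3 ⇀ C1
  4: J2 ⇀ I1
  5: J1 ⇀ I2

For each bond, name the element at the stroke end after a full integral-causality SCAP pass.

b0 stroke at J1
b1 stroke at J2
b2 stroke at Sf1
b3 stroke at J3
b4 stroke at I1
b5 stroke at I2

b2 stroke→Sf1  (Sf1 fixes flow; stroke at Sf1)
b3 stroke→J3  (C1: C, integral causality)
b1 stroke→J2  (J3 needs exactly one f-in)
b0 stroke→J1  (J2 effort already set via bond 1)
b4 stroke→I1  (J2: bond 1 brought effort, rest push out)
b5 stroke→I2  (J1: last free bond brings flow in)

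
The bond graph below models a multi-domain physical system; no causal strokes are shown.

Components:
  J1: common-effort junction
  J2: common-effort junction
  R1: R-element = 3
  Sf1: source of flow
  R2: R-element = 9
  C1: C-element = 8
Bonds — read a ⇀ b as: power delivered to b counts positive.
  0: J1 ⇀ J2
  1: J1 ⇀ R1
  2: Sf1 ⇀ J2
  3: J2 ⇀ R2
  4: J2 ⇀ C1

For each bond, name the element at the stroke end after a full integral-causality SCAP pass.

#0 stroke→J1
#1 stroke→R1
#2 stroke→Sf1
#3 stroke→R2
#4 stroke→J2

β2 →Sf1  (source Sf1 imposes f)
β4 →J2  (C1 integral (e out))
β0 →J1  (common-e at J2 fixed by 4)
β3 →R2  (common-e at J2 fixed by 4)
β1 →R1  (J1: bond 0 brought effort, rest push out)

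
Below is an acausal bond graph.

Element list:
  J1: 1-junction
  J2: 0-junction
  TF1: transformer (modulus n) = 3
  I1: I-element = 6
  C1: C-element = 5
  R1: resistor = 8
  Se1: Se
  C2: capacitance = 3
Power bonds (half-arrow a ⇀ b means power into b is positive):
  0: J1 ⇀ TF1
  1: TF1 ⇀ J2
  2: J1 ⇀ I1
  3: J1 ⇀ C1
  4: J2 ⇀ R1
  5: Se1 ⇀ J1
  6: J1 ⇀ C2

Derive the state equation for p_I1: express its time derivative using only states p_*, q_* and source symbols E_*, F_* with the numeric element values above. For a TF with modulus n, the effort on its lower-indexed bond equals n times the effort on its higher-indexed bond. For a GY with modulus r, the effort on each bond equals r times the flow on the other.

dp_I1/dt = E_Se1 - 12*p_I1 - q_C1/5 - q_C2/3

bond 5 stroke→J1  (Se1 (Se) sets effort on bond)
bond 2 stroke→I1  (I1: I, integral causality)
bond 0 stroke→J1  (J1 flow already set via bond 2)
bond 3 stroke→J1  (common-f at J1 fixed by 2)
bond 6 stroke→J1  (common-f at J1 fixed by 2)
bond 1 stroke→TF1  (through TF1, causality passes straight; one stroke at TF1)
bond 4 stroke→J2  (only one effort-in slot at J2)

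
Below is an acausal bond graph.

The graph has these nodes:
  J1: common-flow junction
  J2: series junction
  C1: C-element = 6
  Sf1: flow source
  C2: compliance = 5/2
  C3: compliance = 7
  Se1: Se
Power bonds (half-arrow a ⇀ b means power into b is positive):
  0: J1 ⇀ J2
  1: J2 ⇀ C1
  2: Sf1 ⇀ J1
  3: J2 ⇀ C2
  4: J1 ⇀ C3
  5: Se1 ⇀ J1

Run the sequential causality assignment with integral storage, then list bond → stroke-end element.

#2 stroke→Sf1  (Sf1: flow source, stroke at near end)
#5 stroke→J1  (source Se1 imposes e)
#0 stroke→J1  (1-jn J1 has f-setter on 2)
#4 stroke→J1  (J1: bond 2 brought flow, rest push out)
#1 stroke→J2  (1-jn J2 has f-setter on 0)
#3 stroke→J2  (J2: bond 0 brought flow, rest push out)

bond 0 →J1
bond 1 →J2
bond 2 →Sf1
bond 3 →J2
bond 4 →J1
bond 5 →J1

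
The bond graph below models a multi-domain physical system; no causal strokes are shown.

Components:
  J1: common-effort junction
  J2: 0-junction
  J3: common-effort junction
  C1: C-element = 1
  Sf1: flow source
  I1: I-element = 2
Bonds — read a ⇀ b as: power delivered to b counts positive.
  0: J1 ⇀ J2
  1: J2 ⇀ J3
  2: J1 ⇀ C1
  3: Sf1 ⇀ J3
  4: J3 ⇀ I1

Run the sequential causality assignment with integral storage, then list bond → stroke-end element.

β0 →J2
β1 →J3
β2 →J1
β3 →Sf1
β4 →I1

#3 stroke at Sf1  (source Sf1 imposes f)
#2 stroke at J1  (C1: C, integral causality)
#0 stroke at J2  (common-e at J1 fixed by 2)
#1 stroke at J3  (common-e at J2 fixed by 0)
#4 stroke at I1  (common-e at J3 fixed by 1)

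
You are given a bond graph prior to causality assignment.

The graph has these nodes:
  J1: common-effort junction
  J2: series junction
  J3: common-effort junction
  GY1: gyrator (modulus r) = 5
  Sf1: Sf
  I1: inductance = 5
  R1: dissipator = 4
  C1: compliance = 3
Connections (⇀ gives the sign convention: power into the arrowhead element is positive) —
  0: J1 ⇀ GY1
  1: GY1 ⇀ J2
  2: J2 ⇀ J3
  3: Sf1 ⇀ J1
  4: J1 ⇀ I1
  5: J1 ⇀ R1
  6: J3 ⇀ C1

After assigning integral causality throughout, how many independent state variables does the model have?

b3 stroke→Sf1  (source Sf1 imposes f)
b4 stroke→I1  (I1 outputs flow p/I1)
b6 stroke→J3  (C1 integral (e out))
b2 stroke→J2  (J3 effort already set via bond 6)
b1 stroke→GY1  (J2: last free bond brings flow in)
b0 stroke→GY1  (through GY1, causality inverts; strokes same side of GY1)
b5 stroke→J1  (J1: last free bond brings effort in)

2  (C1, I1 all integral)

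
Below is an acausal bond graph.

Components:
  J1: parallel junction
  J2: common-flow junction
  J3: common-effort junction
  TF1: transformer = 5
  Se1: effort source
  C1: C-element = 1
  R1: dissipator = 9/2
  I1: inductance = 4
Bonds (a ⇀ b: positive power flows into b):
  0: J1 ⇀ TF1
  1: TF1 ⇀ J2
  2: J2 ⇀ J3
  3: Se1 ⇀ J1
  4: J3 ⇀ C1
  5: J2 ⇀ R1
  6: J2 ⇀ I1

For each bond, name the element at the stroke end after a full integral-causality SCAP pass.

#3 |J1  (source Se1 imposes e)
#0 |TF1  (J1 effort already set via bond 3)
#1 |J2  (TF1: transformer flips bond 0)
#4 |J3  (C1 integral (e out))
#2 |J2  (J3 effort already set via bond 4)
#6 |I1  (I1: I, integral causality)
#5 |J2  (1-jn J2 has f-setter on 6)

bond 0 →TF1
bond 1 →J2
bond 2 →J2
bond 3 →J1
bond 4 →J3
bond 5 →J2
bond 6 →I1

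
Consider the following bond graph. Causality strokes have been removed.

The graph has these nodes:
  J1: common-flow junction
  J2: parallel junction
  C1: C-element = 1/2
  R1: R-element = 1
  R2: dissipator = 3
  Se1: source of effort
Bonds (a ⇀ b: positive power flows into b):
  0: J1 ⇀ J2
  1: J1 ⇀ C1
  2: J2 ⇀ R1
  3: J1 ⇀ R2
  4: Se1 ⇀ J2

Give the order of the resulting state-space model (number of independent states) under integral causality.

1  (C1 all integral)

#4 →J2  (Se1 (Se) sets effort on bond)
#0 →J1  (common-e at J2 fixed by 4)
#2 →R1  (0-jn J2 has e-setter on 4)
#1 →J1  (C1: C, integral causality)
#3 →R2  (J1: last free bond brings flow in)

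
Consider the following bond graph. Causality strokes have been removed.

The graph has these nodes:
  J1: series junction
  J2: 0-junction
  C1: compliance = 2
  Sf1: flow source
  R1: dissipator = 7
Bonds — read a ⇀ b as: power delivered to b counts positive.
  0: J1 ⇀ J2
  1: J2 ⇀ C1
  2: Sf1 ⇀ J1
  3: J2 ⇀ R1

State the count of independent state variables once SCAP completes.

1  (C1 all integral)

b2 stroke→Sf1  (Sf1 (Sf) sets flow on bond)
b0 stroke→J1  (J1: bond 2 brought flow, rest push out)
b1 stroke→J2  (prefer integral on C1)
b3 stroke→R1  (J2: bond 1 brought effort, rest push out)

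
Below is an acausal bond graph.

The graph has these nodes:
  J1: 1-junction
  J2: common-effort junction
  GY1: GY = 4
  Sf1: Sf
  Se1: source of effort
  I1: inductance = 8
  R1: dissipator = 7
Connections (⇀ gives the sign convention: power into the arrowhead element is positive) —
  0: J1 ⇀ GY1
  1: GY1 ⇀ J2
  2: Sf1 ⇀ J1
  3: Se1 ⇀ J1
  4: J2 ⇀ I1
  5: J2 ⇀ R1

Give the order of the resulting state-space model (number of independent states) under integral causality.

1  (I1 all integral)

β2 |Sf1  (Sf1 fixes flow; stroke at Sf1)
β3 |J1  (source Se1 imposes e)
β0 |J1  (common-f at J1 fixed by 2)
β1 |J2  (GY GY1: same side as bond 0)
β4 |I1  (0-jn J2 has e-setter on 1)
β5 |R1  (J2: bond 1 brought effort, rest push out)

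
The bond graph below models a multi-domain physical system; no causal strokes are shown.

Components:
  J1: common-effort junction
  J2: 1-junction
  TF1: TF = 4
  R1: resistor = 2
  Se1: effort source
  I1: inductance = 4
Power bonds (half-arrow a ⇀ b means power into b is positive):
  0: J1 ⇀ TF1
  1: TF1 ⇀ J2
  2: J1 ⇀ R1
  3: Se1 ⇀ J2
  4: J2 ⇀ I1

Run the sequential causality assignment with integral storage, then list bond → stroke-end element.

#3 stroke at J2  (source Se1 imposes e)
#4 stroke at I1  (I1 integral (f out))
#1 stroke at J2  (J2 flow already set via bond 4)
#0 stroke at TF1  (through TF1, causality passes straight; one stroke at TF1)
#2 stroke at J1  (closing 0-jn rule on J1)

bond 0 stroke→TF1
bond 1 stroke→J2
bond 2 stroke→J1
bond 3 stroke→J2
bond 4 stroke→I1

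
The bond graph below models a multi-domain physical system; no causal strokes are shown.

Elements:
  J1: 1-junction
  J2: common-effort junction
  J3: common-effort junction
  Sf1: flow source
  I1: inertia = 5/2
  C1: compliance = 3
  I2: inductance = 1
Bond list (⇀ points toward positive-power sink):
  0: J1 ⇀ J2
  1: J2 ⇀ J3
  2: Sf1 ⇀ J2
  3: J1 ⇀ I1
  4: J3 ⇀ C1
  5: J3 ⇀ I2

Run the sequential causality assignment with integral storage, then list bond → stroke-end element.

b2 →Sf1  (source Sf1 imposes f)
b3 →I1  (I1 integral (f out))
b0 →J1  (J1 flow already set via bond 3)
b1 →J2  (J2: last free bond brings effort in)
b4 →J3  (C1: C, integral causality)
b5 →I2  (J3: bond 4 brought effort, rest push out)

#0 →J1
#1 →J2
#2 →Sf1
#3 →I1
#4 →J3
#5 →I2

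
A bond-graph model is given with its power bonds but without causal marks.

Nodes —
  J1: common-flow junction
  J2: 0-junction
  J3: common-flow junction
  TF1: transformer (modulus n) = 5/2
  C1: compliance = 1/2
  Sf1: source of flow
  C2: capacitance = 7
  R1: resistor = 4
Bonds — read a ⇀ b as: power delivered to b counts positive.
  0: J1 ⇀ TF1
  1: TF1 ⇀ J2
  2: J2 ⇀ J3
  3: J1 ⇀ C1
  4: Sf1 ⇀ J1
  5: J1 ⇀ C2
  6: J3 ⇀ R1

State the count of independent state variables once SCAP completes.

2  (C1, C2 all integral)

b4 stroke→Sf1  (Sf1 (Sf) sets flow on bond)
b0 stroke→J1  (1-jn J1 has f-setter on 4)
b3 stroke→J1  (J1 flow already set via bond 4)
b5 stroke→J1  (1-jn J1 has f-setter on 4)
b1 stroke→TF1  (TF1 one-in-one-out from 0)
b2 stroke→J2  (closing 0-jn rule on J2)
b6 stroke→J3  (J3 flow already set via bond 2)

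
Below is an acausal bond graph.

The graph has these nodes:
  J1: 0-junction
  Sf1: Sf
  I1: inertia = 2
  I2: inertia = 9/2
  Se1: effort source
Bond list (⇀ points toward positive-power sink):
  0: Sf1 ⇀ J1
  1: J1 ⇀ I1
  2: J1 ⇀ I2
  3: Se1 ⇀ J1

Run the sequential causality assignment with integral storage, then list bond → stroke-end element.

β0 stroke→Sf1
β1 stroke→I1
β2 stroke→I2
β3 stroke→J1

β0 stroke→Sf1  (source Sf1 imposes f)
β3 stroke→J1  (Se1: effort source, stroke at far end)
β1 stroke→I1  (J1: bond 3 brought effort, rest push out)
β2 stroke→I2  (J1: bond 3 brought effort, rest push out)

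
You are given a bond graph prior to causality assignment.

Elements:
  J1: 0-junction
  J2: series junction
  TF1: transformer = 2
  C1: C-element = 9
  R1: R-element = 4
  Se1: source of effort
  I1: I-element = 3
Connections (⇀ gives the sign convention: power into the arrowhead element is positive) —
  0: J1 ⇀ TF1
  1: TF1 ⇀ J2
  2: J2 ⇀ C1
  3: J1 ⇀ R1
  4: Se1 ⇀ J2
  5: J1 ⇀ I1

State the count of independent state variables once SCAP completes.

bond 4 →J2  (Se1 fixes effort; stroke away)
bond 2 →J2  (prefer integral on C1)
bond 1 →TF1  (J2 needs exactly one f-in)
bond 0 →J1  (TF1: transformer flips bond 1)
bond 3 →R1  (J1: bond 0 brought effort, rest push out)
bond 5 →I1  (common-e at J1 fixed by 0)

2  (C1, I1 all integral)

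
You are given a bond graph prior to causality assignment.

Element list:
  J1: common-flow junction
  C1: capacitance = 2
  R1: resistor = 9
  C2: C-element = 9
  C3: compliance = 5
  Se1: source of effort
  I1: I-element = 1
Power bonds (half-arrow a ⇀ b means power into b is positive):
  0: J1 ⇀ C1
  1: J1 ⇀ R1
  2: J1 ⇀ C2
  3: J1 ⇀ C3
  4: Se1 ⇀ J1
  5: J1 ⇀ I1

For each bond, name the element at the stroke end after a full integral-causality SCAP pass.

#0 →J1
#1 →J1
#2 →J1
#3 →J1
#4 →J1
#5 →I1

bond 4 stroke at J1  (source Se1 imposes e)
bond 0 stroke at J1  (C1: C, integral causality)
bond 2 stroke at J1  (C2 outputs effort q/C2)
bond 3 stroke at J1  (C3: C, integral causality)
bond 5 stroke at I1  (I1 outputs flow p/I1)
bond 1 stroke at J1  (1-jn J1 has f-setter on 5)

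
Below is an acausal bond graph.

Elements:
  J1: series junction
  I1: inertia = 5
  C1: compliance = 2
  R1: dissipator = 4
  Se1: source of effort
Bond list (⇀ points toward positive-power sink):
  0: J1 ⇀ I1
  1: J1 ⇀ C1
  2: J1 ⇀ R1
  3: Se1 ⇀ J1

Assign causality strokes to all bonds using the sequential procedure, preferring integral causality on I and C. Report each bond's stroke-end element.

β0 →I1
β1 →J1
β2 →J1
β3 →J1

β3 stroke→J1  (source Se1 imposes e)
β0 stroke→I1  (prefer integral on I1)
β1 stroke→J1  (J1: bond 0 brought flow, rest push out)
β2 stroke→J1  (J1 flow already set via bond 0)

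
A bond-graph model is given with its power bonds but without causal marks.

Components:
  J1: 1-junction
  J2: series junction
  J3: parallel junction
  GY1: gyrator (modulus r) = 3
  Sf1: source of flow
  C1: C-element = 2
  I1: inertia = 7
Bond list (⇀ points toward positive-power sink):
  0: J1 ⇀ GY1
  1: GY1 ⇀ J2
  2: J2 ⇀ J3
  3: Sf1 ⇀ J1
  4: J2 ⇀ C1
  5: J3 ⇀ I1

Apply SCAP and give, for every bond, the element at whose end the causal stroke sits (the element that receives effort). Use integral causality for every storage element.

β3 |Sf1  (Sf1 (Sf) sets flow on bond)
β0 |J1  (J1 flow already set via bond 3)
β1 |J2  (through GY1, causality inverts; strokes same side of GY1)
β4 |J2  (C1 outputs effort q/C1)
β2 |J3  (J2: last free bond brings flow in)
β5 |I1  (0-jn J3 has e-setter on 2)

bond 0 stroke→J1
bond 1 stroke→J2
bond 2 stroke→J3
bond 3 stroke→Sf1
bond 4 stroke→J2
bond 5 stroke→I1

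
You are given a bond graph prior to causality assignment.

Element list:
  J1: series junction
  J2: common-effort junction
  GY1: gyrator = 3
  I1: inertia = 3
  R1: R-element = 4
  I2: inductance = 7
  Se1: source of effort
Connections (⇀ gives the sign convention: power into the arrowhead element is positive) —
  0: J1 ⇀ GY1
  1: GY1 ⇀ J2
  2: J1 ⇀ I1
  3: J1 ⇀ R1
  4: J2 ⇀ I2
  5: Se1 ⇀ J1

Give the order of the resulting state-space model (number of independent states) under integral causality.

2  (I1, I2 all integral)

bond 5 stroke→J1  (Se1: effort source, stroke at far end)
bond 2 stroke→I1  (I1 outputs flow p/I1)
bond 0 stroke→J1  (J1 flow already set via bond 2)
bond 3 stroke→J1  (common-f at J1 fixed by 2)
bond 1 stroke→J2  (GY1 both-in/both-out from 0)
bond 4 stroke→I2  (0-jn J2 has e-setter on 1)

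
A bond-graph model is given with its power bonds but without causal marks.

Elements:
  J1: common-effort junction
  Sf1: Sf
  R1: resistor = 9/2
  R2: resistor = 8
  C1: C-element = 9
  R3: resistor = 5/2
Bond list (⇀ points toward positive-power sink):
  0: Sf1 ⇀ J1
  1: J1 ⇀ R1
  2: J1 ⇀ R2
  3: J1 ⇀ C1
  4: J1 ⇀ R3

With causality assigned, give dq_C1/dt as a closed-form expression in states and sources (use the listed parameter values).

#0 stroke→Sf1  (source Sf1 imposes f)
#3 stroke→J1  (prefer integral on C1)
#1 stroke→R1  (0-jn J1 has e-setter on 3)
#2 stroke→R2  (common-e at J1 fixed by 3)
#4 stroke→R3  (J1: bond 3 brought effort, rest push out)

dq_C1/dt = F_Sf1 - 269*q_C1/3240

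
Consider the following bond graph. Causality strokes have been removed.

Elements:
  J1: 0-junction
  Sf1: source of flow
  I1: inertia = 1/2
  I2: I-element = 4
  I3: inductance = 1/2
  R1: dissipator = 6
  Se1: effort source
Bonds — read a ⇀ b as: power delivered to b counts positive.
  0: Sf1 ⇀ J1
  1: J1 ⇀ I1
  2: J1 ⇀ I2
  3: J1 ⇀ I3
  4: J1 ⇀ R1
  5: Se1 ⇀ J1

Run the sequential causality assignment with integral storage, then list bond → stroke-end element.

bond 0 stroke at Sf1  (Sf1: flow source, stroke at near end)
bond 5 stroke at J1  (Se1 fixes effort; stroke away)
bond 1 stroke at I1  (0-jn J1 has e-setter on 5)
bond 2 stroke at I2  (common-e at J1 fixed by 5)
bond 3 stroke at I3  (J1 effort already set via bond 5)
bond 4 stroke at R1  (0-jn J1 has e-setter on 5)

bond 0 stroke at Sf1
bond 1 stroke at I1
bond 2 stroke at I2
bond 3 stroke at I3
bond 4 stroke at R1
bond 5 stroke at J1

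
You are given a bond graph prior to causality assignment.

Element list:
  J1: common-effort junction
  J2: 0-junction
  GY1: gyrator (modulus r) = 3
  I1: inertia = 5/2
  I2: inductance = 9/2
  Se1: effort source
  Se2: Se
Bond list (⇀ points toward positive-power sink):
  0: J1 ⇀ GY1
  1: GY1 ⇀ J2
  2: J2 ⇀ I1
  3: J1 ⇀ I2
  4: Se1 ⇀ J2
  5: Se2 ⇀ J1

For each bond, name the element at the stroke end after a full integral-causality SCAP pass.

bond 0 stroke→GY1
bond 1 stroke→GY1
bond 2 stroke→I1
bond 3 stroke→I2
bond 4 stroke→J2
bond 5 stroke→J1

bond 4 stroke at J2  (source Se1 imposes e)
bond 5 stroke at J1  (Se2 (Se) sets effort on bond)
bond 0 stroke at GY1  (J1 effort already set via bond 5)
bond 3 stroke at I2  (J1: bond 5 brought effort, rest push out)
bond 1 stroke at GY1  (J2: bond 4 brought effort, rest push out)
bond 2 stroke at I1  (J2: bond 4 brought effort, rest push out)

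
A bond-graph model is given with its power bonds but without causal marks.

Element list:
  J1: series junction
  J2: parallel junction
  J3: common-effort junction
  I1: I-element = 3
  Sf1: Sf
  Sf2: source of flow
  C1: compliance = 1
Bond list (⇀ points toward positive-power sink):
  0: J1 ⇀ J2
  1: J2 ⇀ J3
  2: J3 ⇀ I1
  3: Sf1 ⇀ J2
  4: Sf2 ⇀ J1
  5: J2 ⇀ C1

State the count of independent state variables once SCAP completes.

2  (C1, I1 all integral)

b3 stroke at Sf1  (Sf1: flow source, stroke at near end)
b4 stroke at Sf2  (Sf2 fixes flow; stroke at Sf2)
b0 stroke at J1  (1-jn J1 has f-setter on 4)
b2 stroke at I1  (I1 outputs flow p/I1)
b1 stroke at J3  (closing 0-jn rule on J3)
b5 stroke at J2  (J2: last free bond brings effort in)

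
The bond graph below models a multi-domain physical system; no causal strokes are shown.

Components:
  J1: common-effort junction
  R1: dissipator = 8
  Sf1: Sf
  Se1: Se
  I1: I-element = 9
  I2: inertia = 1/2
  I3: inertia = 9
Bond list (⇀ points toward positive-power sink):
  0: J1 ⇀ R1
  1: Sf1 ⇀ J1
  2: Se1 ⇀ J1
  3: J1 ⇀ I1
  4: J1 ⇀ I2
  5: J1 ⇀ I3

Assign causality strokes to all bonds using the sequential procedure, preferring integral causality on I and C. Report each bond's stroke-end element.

#0 |R1
#1 |Sf1
#2 |J1
#3 |I1
#4 |I2
#5 |I3

β1 stroke at Sf1  (source Sf1 imposes f)
β2 stroke at J1  (Se1: effort source, stroke at far end)
β0 stroke at R1  (common-e at J1 fixed by 2)
β3 stroke at I1  (0-jn J1 has e-setter on 2)
β4 stroke at I2  (J1: bond 2 brought effort, rest push out)
β5 stroke at I3  (J1: bond 2 brought effort, rest push out)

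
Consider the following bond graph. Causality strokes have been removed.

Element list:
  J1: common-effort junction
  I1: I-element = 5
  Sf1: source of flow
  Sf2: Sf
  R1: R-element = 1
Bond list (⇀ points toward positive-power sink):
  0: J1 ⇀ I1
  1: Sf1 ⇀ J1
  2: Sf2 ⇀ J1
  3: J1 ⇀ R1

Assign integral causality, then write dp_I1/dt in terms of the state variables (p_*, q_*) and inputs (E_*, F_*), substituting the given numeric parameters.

dp_I1/dt = F_Sf1 + F_Sf2 - p_I1/5

#1 →Sf1  (Sf1: flow source, stroke at near end)
#2 →Sf2  (Sf2 (Sf) sets flow on bond)
#0 →I1  (I1 integral (f out))
#3 →J1  (closing 0-jn rule on J1)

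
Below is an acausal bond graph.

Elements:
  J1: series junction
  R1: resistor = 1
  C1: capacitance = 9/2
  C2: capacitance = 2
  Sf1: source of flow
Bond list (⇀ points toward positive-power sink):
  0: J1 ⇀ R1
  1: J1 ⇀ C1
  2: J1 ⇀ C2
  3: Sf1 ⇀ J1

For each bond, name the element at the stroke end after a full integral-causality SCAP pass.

β3 stroke→Sf1  (Sf1 (Sf) sets flow on bond)
β0 stroke→J1  (J1: bond 3 brought flow, rest push out)
β1 stroke→J1  (J1: bond 3 brought flow, rest push out)
β2 stroke→J1  (J1: bond 3 brought flow, rest push out)

b0 |J1
b1 |J1
b2 |J1
b3 |Sf1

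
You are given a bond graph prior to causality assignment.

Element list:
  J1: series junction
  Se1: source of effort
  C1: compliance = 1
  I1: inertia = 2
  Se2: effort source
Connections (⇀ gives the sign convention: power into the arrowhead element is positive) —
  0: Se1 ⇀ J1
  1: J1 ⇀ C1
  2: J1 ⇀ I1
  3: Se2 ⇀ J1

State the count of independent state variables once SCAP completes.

bond 0 stroke at J1  (source Se1 imposes e)
bond 3 stroke at J1  (source Se2 imposes e)
bond 1 stroke at J1  (C1: C, integral causality)
bond 2 stroke at I1  (closing 1-jn rule on J1)

2  (C1, I1 all integral)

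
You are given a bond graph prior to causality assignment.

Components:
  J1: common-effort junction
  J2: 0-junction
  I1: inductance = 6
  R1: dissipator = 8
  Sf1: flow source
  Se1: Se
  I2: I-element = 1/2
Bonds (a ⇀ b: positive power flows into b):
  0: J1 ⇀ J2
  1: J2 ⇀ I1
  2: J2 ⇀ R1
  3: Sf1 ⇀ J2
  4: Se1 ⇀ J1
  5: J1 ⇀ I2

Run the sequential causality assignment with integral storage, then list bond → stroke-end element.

b0 stroke at J2
b1 stroke at I1
b2 stroke at R1
b3 stroke at Sf1
b4 stroke at J1
b5 stroke at I2

β3 stroke at Sf1  (source Sf1 imposes f)
β4 stroke at J1  (source Se1 imposes e)
β0 stroke at J2  (J1 effort already set via bond 4)
β5 stroke at I2  (J1 effort already set via bond 4)
β1 stroke at I1  (common-e at J2 fixed by 0)
β2 stroke at R1  (J2: bond 0 brought effort, rest push out)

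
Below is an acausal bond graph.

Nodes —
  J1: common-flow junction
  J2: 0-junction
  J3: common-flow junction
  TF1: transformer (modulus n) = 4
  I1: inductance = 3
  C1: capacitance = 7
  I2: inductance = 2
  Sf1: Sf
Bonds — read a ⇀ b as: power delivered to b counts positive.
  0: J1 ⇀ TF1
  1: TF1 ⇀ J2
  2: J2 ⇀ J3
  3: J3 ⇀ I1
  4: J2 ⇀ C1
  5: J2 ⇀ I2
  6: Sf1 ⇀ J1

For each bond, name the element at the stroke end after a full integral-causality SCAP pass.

b0 |J1
b1 |TF1
b2 |J3
b3 |I1
b4 |J2
b5 |I2
b6 |Sf1

b6 stroke→Sf1  (Sf1 fixes flow; stroke at Sf1)
b0 stroke→J1  (1-jn J1 has f-setter on 6)
b1 stroke→TF1  (TF TF1: opposite of bond 0)
b3 stroke→I1  (prefer integral on I1)
b2 stroke→J3  (1-jn J3 has f-setter on 3)
b4 stroke→J2  (prefer integral on C1)
b5 stroke→I2  (0-jn J2 has e-setter on 4)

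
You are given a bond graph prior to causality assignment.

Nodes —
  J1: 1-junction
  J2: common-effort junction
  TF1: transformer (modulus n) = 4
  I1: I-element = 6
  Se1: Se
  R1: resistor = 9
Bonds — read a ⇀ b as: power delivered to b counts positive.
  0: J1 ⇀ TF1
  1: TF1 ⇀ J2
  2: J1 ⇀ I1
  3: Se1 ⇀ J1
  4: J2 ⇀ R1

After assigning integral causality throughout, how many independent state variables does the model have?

b3 stroke→J1  (source Se1 imposes e)
b2 stroke→I1  (I1 outputs flow p/I1)
b0 stroke→J1  (common-f at J1 fixed by 2)
b1 stroke→TF1  (TF1 one-in-one-out from 0)
b4 stroke→J2  (J2 needs exactly one e-in)

1  (I1 all integral)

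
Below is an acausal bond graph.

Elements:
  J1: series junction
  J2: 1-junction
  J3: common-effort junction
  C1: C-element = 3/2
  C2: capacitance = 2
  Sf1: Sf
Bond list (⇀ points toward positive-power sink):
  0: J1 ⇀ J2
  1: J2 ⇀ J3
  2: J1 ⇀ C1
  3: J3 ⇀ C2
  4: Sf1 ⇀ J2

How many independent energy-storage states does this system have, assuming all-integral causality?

2  (C1, C2 all integral)

#4 |Sf1  (Sf1: flow source, stroke at near end)
#0 |J2  (1-jn J2 has f-setter on 4)
#1 |J2  (J2 flow already set via bond 4)
#3 |J3  (only one effort-in slot at J3)
#2 |J1  (J1 flow already set via bond 0)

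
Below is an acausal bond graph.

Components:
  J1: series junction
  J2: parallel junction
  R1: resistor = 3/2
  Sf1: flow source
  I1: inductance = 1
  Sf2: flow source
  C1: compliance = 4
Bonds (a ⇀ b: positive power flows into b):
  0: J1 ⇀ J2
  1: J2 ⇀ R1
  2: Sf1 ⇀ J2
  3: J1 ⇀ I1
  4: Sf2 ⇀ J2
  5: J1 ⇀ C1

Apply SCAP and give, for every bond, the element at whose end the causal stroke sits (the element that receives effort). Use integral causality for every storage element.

bond 2 |Sf1  (source Sf1 imposes f)
bond 4 |Sf2  (Sf2 (Sf) sets flow on bond)
bond 3 |I1  (prefer integral on I1)
bond 0 |J1  (1-jn J1 has f-setter on 3)
bond 5 |J1  (J1 flow already set via bond 3)
bond 1 |J2  (J2: last free bond brings effort in)

β0 →J1
β1 →J2
β2 →Sf1
β3 →I1
β4 →Sf2
β5 →J1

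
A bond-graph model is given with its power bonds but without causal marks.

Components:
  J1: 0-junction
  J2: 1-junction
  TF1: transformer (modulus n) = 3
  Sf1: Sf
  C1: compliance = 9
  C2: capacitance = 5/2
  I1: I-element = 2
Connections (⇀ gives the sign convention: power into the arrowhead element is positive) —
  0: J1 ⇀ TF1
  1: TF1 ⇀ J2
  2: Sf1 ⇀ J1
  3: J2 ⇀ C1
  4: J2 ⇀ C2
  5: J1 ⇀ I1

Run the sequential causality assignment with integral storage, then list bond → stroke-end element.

b2 stroke→Sf1  (Sf1 fixes flow; stroke at Sf1)
b3 stroke→J2  (C1 integral (e out))
b4 stroke→J2  (C2 outputs effort q/C2)
b1 stroke→TF1  (J2 needs exactly one f-in)
b0 stroke→J1  (TF1 one-in-one-out from 1)
b5 stroke→I1  (J1: bond 0 brought effort, rest push out)

bond 0 |J1
bond 1 |TF1
bond 2 |Sf1
bond 3 |J2
bond 4 |J2
bond 5 |I1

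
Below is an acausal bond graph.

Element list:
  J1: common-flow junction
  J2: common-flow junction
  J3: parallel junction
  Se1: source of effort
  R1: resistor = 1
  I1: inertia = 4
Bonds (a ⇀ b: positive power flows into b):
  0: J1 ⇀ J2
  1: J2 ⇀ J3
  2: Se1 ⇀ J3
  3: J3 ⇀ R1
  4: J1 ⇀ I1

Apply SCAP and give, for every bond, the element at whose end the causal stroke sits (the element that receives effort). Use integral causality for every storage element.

#2 stroke→J3  (Se1 fixes effort; stroke away)
#1 stroke→J2  (J3 effort already set via bond 2)
#3 stroke→R1  (J3 effort already set via bond 2)
#0 stroke→J1  (J2: last free bond brings flow in)
#4 stroke→I1  (only one flow-in slot at J1)

bond 0 stroke→J1
bond 1 stroke→J2
bond 2 stroke→J3
bond 3 stroke→R1
bond 4 stroke→I1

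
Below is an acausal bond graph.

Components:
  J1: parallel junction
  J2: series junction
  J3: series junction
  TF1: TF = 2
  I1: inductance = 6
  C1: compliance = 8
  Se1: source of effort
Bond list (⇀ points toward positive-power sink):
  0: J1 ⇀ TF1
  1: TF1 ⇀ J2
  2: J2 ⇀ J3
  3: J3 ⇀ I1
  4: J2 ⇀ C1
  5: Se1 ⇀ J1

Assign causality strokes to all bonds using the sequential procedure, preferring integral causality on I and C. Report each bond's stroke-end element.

bond 5 stroke→J1  (Se1 fixes effort; stroke away)
bond 0 stroke→TF1  (common-e at J1 fixed by 5)
bond 1 stroke→J2  (TF TF1: opposite of bond 0)
bond 3 stroke→I1  (I1 outputs flow p/I1)
bond 2 stroke→J3  (1-jn J3 has f-setter on 3)
bond 4 stroke→J2  (common-f at J2 fixed by 2)

bond 0 stroke→TF1
bond 1 stroke→J2
bond 2 stroke→J3
bond 3 stroke→I1
bond 4 stroke→J2
bond 5 stroke→J1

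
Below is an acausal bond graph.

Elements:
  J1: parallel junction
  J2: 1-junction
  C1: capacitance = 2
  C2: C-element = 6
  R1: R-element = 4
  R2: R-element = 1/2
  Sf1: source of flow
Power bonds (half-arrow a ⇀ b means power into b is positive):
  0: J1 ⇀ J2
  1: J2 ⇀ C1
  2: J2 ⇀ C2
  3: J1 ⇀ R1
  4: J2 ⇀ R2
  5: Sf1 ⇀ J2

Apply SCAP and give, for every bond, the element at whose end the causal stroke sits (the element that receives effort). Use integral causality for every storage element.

β5 stroke at Sf1  (Sf1 fixes flow; stroke at Sf1)
β0 stroke at J2  (J2: bond 5 brought flow, rest push out)
β1 stroke at J2  (1-jn J2 has f-setter on 5)
β2 stroke at J2  (J2: bond 5 brought flow, rest push out)
β4 stroke at J2  (1-jn J2 has f-setter on 5)
β3 stroke at J1  (only one effort-in slot at J1)

β0 |J2
β1 |J2
β2 |J2
β3 |J1
β4 |J2
β5 |Sf1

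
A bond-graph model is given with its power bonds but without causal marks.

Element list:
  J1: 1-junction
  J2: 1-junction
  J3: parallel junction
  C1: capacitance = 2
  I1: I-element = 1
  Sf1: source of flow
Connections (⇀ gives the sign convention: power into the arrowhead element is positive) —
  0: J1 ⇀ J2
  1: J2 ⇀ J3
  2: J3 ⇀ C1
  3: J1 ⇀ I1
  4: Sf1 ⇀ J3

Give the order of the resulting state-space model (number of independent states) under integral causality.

2  (C1, I1 all integral)

b4 stroke at Sf1  (Sf1: flow source, stroke at near end)
b2 stroke at J3  (C1: C, integral causality)
b1 stroke at J2  (0-jn J3 has e-setter on 2)
b0 stroke at J1  (J2 needs exactly one f-in)
b3 stroke at I1  (J1 needs exactly one f-in)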